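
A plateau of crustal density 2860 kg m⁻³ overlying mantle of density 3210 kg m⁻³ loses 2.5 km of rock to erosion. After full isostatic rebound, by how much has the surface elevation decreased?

Rebound u = e ρ_c/ρ_m = 2.5 km × 2860/3210 = 2.227 km.
Net surface drop = e − u = 2.5 km − 2.227 km = e (ρ_m − ρ_c)/ρ_m = 0.273 km.

0.273 km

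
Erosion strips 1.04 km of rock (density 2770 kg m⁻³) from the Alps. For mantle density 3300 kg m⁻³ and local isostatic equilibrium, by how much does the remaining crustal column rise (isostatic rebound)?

Unloading: uplift u = e ρ_c/ρ_m = 1.04 km × 2770/3300 = 0.873 km.

0.873 km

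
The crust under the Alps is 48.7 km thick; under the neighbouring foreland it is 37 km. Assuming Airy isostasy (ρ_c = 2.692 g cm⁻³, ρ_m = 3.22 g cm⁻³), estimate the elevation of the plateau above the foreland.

1.92 km

Excess crust Δ = 48.7 km − 37 km = 11.7 km, split between elevation h and root r with h + r = Δ.
Airy balance ρ_c h = (ρ_m − ρ_c) r gives r = h ρ_c/(ρ_m − ρ_c), so h (1 + ρ_c/(ρ_m − ρ_c)) = Δ, i.e. h = Δ (ρ_m − ρ_c)/ρ_m.
h = 11.7 km × 0.528/3.22 = 1.92 km.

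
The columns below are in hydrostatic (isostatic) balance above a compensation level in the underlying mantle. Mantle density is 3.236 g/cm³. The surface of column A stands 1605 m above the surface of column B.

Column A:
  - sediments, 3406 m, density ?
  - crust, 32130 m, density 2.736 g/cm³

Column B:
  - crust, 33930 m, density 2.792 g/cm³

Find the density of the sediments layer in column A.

2 g/cm³

Take the compensation level at the base of the deeper column (depth z_c below the surface of column A) and equate Σ ρ_i t_i down to z_c; mantle fills any gap and the z_c terms cancel.
Column A: 3406×ρ + 32130×2.736 + (z_c − 35536)×3.236
Column B: 1605×0 + 33930×2.792 + (z_c − 1605 − 33930)×3.236
The z_c×3.236 term appears on both sides and cancels. Collect the known terms of each column as K = Σ(ρt)_known − 3.236 × (depth of known layers): K_A = 87907.68 − 3.236×35536 = −27086.816; K_B = 94732.56 − 3.236×(1605 + 33930) = −20258.7.
Balance: K_A + 3406×ρ = K_B, so ρ = (K_B − K_A)/3406 = 6828.12/3406 = 2 g/cm³.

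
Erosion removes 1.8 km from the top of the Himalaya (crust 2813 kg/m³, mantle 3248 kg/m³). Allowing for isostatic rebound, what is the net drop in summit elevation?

0.241 km

Rebound u = e ρ_c/ρ_m = 1.8 km × 2813/3248 = 1.559 km.
Net surface drop = e − u = 1.8 km − 1.559 km = e (ρ_m − ρ_c)/ρ_m = 0.241 km.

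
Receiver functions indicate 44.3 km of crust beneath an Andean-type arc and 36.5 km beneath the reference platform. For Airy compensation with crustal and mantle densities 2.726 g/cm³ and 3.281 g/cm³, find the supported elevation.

1.32 km

Excess crust Δ = 44.3 km − 36.5 km = 7.8 km, split between elevation h and root r with h + r = Δ.
Airy balance ρ_c h = (ρ_m − ρ_c) r gives r = h ρ_c/(ρ_m − ρ_c), so h (1 + ρ_c/(ρ_m − ρ_c)) = Δ, i.e. h = Δ (ρ_m − ρ_c)/ρ_m.
h = 7.8 km × 0.555/3.281 = 1.32 km.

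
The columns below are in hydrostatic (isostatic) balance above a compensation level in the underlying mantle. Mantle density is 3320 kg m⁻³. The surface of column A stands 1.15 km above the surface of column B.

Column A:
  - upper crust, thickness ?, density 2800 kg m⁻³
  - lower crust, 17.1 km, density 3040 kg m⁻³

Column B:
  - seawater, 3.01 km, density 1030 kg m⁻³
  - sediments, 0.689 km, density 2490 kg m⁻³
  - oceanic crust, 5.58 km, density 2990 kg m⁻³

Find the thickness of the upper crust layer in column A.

16 km

Take the compensation level at the base of the deeper column (depth z_c below the surface of column A) and equate Σ ρ_i t_i down to z_c; mantle fills any gap and the z_c terms cancel.
Column A: x×2800 + 17.1×3040 + (z_c − 17.1 − x)×3320
Column B: 1.15×0 + 3.01×1030 + 0.689×2490 + 5.58×2990 + (z_c − 1.15 − 9.279)×3320
The z_c×3320 term appears on both sides and cancels. Collect the known terms of each column as K = Σ(ρt)_known − 3320 × (depth of known layers): K_A = 51984 − 3320×17.1 = −4788; K_B = 21500.11 − 3320×(1.15 + 9.279) = −13124.17.
Balance: K_A − x×(3320 − 2800) = K_B, so x = (K_A − K_B)/(3320 − 2800) = 8336.17/520 = 16 km.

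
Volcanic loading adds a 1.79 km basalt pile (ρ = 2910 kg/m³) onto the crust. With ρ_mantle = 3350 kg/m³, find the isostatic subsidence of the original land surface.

Subaerial loading: s = t ρ_load / ρ_m.
s = 1.79 km × 2910/3350 = 1.55 km.

1.55 km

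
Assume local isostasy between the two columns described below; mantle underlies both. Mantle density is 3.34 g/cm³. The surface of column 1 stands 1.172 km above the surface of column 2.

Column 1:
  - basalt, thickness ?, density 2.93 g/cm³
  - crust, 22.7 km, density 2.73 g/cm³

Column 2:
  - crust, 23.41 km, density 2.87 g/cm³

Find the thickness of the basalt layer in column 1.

2.61 km

Take the compensation level at the base of the deeper column (depth z_c below the surface of column 1) and equate Σ ρ_i t_i down to z_c; mantle fills any gap and the z_c terms cancel.
Column 1: x×2.93 + 22.7×2.73 + (z_c − 22.7 − x)×3.34
Column 2: 1.172×0 + 23.41×2.87 + (z_c − 1.172 − 23.41)×3.34
The z_c×3.34 term appears on both sides and cancels. Collect the known terms of each column as K = Σ(ρt)_known − 3.34 × (depth of known layers): K_1 = 61.971 − 3.34×22.7 = −13.847; K_2 = 67.1867 − 3.34×(1.172 + 23.41) = −14.91718.
Balance: K_1 − x×(3.34 − 2.93) = K_2, so x = (K_1 − K_2)/(3.34 − 2.93) = 1.07018/0.41 = 2.61 km.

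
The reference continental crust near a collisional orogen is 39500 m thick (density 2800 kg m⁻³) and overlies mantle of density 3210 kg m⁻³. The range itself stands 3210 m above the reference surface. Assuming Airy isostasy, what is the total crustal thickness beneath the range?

64600 m

Root depth r = h ρ_c / (ρ_m − ρ_c) = 3210 m × 2800 / 410 = 21920 m.
Total thickness = T + h + r = 39500 m + 3210 m + 21920 m = 64600 m.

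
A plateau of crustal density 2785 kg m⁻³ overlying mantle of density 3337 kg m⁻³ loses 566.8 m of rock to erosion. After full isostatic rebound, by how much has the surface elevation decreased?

93.8 m

Rebound u = e ρ_c/ρ_m = 566.8 m × 2785/3337 = 473 m.
Net surface drop = e − u = 566.8 m − 473 m = e (ρ_m − ρ_c)/ρ_m = 93.8 m.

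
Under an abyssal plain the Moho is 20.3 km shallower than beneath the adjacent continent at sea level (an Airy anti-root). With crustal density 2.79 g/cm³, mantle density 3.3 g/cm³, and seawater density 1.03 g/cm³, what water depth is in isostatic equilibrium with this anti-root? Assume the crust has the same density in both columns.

5.88 km

Replacing a thickness d of crust by seawater at the top must be balanced by replacing crust with mantle at the base: d (ρ_c − ρ_w) = a (ρ_m − ρ_c).
d = a (ρ_m − ρ_c)/(ρ_c − ρ_w) = 20.3 km × 0.51/1.76 = 5.88 km.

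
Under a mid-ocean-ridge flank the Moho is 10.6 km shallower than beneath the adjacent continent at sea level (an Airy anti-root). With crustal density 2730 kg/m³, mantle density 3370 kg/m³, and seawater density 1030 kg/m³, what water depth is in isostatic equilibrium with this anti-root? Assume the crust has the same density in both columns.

3.99 km

Replacing a thickness d of crust by seawater at the top must be balanced by replacing crust with mantle at the base: d (ρ_c − ρ_w) = a (ρ_m − ρ_c).
d = a (ρ_m − ρ_c)/(ρ_c − ρ_w) = 10.6 km × 640/1700 = 3.99 km.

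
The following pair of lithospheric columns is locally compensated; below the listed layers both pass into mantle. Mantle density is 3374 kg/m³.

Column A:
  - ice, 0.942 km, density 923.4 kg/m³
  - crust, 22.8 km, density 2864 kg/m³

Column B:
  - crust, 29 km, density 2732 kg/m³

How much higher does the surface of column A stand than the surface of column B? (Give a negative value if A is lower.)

−1.39 km

For any compensation level in the mantle, the mantle terms cancel and isostasy reduces to e = (Σt_A − Σt_B) − (Σ(ρt)_A − Σ(ρt)_B) / ρ_m.
Σt_A = 23.742 km; Σt_B = 29 km; Σ(ρt)_A = 66169.0428; Σ(ρt)_B = 79228 (in km·kg/m³).
e = (23.742 − 29) − (66169.0428 − 79228) / 3374 = −1.39 km.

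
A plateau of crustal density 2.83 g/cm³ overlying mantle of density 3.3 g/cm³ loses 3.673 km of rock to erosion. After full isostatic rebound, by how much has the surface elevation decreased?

0.523 km

Rebound u = e ρ_c/ρ_m = 3.673 km × 2.83/3.3 = 3.15 km.
Net surface drop = e − u = 3.673 km − 3.15 km = e (ρ_m − ρ_c)/ρ_m = 0.523 km.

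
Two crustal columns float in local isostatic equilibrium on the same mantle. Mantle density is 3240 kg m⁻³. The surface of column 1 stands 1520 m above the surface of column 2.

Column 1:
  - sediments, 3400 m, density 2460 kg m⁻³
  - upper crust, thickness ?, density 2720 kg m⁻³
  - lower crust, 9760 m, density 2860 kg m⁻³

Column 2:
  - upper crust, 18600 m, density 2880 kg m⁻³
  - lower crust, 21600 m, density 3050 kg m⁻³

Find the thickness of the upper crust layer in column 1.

Take the compensation level at the base of the deeper column (depth z_c below the surface of column 1) and equate Σ ρ_i t_i down to z_c; mantle fills any gap and the z_c terms cancel.
Column 1: 3400×2460 + x×2720 + 9760×2860 + (z_c − 13160 − x)×3240
Column 2: 1520×0 + 18600×2880 + 21600×3050 + (z_c − 1520 − 40200)×3240
The z_c×3240 term appears on both sides and cancels. Collect the known terms of each column as K = Σ(ρt)_known − 3240 × (depth of known layers): K_1 = 36277600 − 3240×13160 = −6360800; K_2 = 119448000 − 3240×(1520 + 40200) = −15724800.
Balance: K_1 − x×(3240 − 2720) = K_2, so x = (K_1 − K_2)/(3240 − 2720) = 9364000/520 = 18000 m.

18000 m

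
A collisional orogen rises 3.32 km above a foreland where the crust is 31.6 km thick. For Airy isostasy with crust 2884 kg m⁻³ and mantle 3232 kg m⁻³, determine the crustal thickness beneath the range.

62.4 km

Root depth r = h ρ_c / (ρ_m − ρ_c) = 3.32 km × 2884 / 348 = 27.51 km.
Total thickness = T + h + r = 31.6 km + 3.32 km + 27.51 km = 62.4 km.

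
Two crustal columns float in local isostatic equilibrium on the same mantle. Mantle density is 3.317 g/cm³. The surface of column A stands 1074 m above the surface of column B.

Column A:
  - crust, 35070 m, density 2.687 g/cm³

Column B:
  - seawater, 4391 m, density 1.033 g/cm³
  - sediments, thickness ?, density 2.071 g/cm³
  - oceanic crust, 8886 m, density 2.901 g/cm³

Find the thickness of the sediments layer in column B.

3860 m

Take the compensation level at the base of the deeper column (depth z_c below the surface of column A) and equate Σ ρ_i t_i down to z_c; mantle fills any gap and the z_c terms cancel.
Column A: 35070×2.687 + (z_c − 35070)×3.317
Column B: 1074×0 + 4391×1.033 + x×2.071 + 8886×2.901 + (z_c − 1074 − 13277 − x)×3.317
The z_c×3.317 term appears on both sides and cancels. Collect the known terms of each column as K = Σ(ρt)_known − 3.317 × (depth of known layers): K_A = 94233.09 − 3.317×35070 = −22094.1; K_B = 30314.189 − 3.317×(1074 + 13277) = −17288.078.
Balance: K_A = K_B − x×(3.317 − 2.071), so x = (K_B − K_A)/(3.317 − 2.071) = 4806.02/1.246 = 3860 m.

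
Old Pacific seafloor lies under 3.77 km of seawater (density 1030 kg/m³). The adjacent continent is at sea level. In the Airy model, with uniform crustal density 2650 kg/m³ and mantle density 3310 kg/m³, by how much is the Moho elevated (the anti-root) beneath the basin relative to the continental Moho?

9.25 km

Isostatic balance requires: replacing crust with seawater at the top is compensated by replacing crust with mantle at the base: d (ρ_c − ρ_w) = a (ρ_m − ρ_c).
a = d (ρ_c − ρ_w)/(ρ_m − ρ_c) = 3.77 km × 1620/660 = 9.25 km.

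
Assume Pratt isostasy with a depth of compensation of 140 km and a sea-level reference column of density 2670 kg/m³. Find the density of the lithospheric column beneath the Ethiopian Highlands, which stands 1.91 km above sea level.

2630 kg/m³

Pratt balance: ρ_ref D = ρ (D + h).
ρ = ρ_ref D/(D + h) = 2670 × 140 km/(140 km + 1.91 km) = 2630 kg/m³.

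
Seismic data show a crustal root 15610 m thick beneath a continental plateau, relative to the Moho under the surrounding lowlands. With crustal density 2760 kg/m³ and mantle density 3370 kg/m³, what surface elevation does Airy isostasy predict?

3450 m

Equating mass per unit area of the two columns: ρ_c h = (ρ_m − ρ_c) r.
h = r (ρ_m − ρ_c) / ρ_c = 15610 m × (3370 − 2760) / 2760 = 3450 m.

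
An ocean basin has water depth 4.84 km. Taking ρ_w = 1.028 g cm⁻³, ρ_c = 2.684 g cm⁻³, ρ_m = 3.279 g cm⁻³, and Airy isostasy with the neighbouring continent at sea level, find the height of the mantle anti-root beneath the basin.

13.5 km

Isostatic balance requires: replacing crust with seawater at the top is compensated by replacing crust with mantle at the base: d (ρ_c − ρ_w) = a (ρ_m − ρ_c).
a = d (ρ_c − ρ_w)/(ρ_m − ρ_c) = 4.84 km × 1.656/0.595 = 13.5 km.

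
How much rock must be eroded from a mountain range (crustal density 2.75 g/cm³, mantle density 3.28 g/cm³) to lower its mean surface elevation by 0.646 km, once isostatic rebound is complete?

Net drop Δ = e − u = e − e ρ_c/ρ_m = e (ρ_m − ρ_c)/ρ_m.
e = Δ ρ_m/(ρ_m − ρ_c) = 0.646 km × 3.28/0.53 = 4 km.

4 km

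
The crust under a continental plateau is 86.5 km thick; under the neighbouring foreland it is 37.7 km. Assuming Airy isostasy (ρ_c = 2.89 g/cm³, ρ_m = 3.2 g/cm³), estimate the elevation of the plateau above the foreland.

4.73 km

Excess crust Δ = 86.5 km − 37.7 km = 48.8 km, split between elevation h and root r with h + r = Δ.
Airy balance ρ_c h = (ρ_m − ρ_c) r gives r = h ρ_c/(ρ_m − ρ_c), so h (1 + ρ_c/(ρ_m − ρ_c)) = Δ, i.e. h = Δ (ρ_m − ρ_c)/ρ_m.
h = 48.8 km × 0.31/3.2 = 4.73 km.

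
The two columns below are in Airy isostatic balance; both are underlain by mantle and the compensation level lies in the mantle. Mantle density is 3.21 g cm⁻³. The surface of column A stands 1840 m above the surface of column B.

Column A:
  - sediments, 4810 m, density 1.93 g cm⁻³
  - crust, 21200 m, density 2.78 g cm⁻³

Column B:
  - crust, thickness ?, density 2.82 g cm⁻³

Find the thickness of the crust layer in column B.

24000 m

Take the compensation level at the base of the deeper column (depth z_c below the surface of column A) and equate Σ ρ_i t_i down to z_c; mantle fills any gap and the z_c terms cancel.
Column A: 4810×1.93 + 21200×2.78 + (z_c − 26010)×3.21
Column B: 1840×0 + x×2.82 + (z_c − 1840 − 0 − x)×3.21
The z_c×3.21 term appears on both sides and cancels. Collect the known terms of each column as K = Σ(ρt)_known − 3.21 × (depth of known layers): K_A = 68219.3 − 3.21×26010 = −15272.8; K_B = 0 − 3.21×(1840 + 0) = −5906.4.
Balance: K_A = K_B − x×(3.21 − 2.82), so x = (K_B − K_A)/(3.21 − 2.82) = 9366.4/0.39 = 24000 m.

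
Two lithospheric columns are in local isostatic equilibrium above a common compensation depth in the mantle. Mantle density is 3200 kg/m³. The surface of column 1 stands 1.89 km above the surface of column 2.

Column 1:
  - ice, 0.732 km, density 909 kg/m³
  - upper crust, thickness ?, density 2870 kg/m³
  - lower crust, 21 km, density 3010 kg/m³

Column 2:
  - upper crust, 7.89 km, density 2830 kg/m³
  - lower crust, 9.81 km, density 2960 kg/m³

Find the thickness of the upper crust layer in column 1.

17.1 km

Take the compensation level at the base of the deeper column (depth z_c below the surface of column 1) and equate Σ ρ_i t_i down to z_c; mantle fills any gap and the z_c terms cancel.
Column 1: 0.732×909 + x×2870 + 21×3010 + (z_c − 21.732 − x)×3200
Column 2: 1.89×0 + 7.89×2830 + 9.81×2960 + (z_c − 1.89 − 17.7)×3200
The z_c×3200 term appears on both sides and cancels. Collect the known terms of each column as K = Σ(ρt)_known − 3200 × (depth of known layers): K_1 = 63875.388 − 3200×21.732 = −5667.012; K_2 = 51366.3 − 3200×(1.89 + 17.7) = −11321.7.
Balance: K_1 − x×(3200 − 2870) = K_2, so x = (K_1 − K_2)/(3200 − 2870) = 5654.69/330 = 17.1 km.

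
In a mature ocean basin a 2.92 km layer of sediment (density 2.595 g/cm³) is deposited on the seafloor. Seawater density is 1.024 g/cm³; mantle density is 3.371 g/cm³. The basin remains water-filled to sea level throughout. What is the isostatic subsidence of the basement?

Submarine loading: the sediment displaces seawater, and the subsidence is in turn flooded, so s (ρ_m − ρ_w) = t (ρ_sed − ρ_w).
s = 2.92 km × (2.595 − 1.024) / (3.371 − 1.024) = 1.95 km.

1.95 km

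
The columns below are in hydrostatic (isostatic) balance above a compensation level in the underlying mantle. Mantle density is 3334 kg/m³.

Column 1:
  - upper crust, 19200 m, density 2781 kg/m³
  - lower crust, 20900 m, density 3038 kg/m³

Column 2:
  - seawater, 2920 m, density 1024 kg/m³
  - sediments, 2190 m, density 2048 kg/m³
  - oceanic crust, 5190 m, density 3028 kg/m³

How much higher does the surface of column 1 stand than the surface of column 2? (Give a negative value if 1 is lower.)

For any compensation level in the mantle, the mantle terms cancel and isostasy reduces to e = (Σt_1 − Σt_2) − (Σ(ρt)_1 − Σ(ρt)_2) / ρ_m.
Σt_1 = 40100 m; Σt_2 = 10300 m; Σ(ρt)_1 = 116889400; Σ(ρt)_2 = 23190520 (in m·kg/m³).
e = (40100 − 10300) − (116889400 − 23190520) / 3334 = 1700 m.

1700 m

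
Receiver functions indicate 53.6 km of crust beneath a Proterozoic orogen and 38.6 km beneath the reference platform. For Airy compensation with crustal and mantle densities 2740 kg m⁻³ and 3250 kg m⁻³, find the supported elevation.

Excess crust Δ = 53.6 km − 38.6 km = 15 km, split between elevation h and root r with h + r = Δ.
Airy balance ρ_c h = (ρ_m − ρ_c) r gives r = h ρ_c/(ρ_m − ρ_c), so h (1 + ρ_c/(ρ_m − ρ_c)) = Δ, i.e. h = Δ (ρ_m − ρ_c)/ρ_m.
h = 15 km × 510/3250 = 2.35 km.

2.35 km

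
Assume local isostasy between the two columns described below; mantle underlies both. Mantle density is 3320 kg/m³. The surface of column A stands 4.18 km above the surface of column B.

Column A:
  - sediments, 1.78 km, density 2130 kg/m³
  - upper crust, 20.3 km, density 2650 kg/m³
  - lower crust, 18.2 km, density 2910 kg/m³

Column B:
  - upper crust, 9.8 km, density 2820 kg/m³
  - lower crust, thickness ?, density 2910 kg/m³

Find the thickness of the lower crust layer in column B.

10.7 km

Take the compensation level at the base of the deeper column (depth z_c below the surface of column A) and equate Σ ρ_i t_i down to z_c; mantle fills any gap and the z_c terms cancel.
Column A: 1.78×2130 + 20.3×2650 + 18.2×2910 + (z_c − 40.28)×3320
Column B: 4.18×0 + 9.8×2820 + x×2910 + (z_c − 4.18 − 9.8 − x)×3320
The z_c×3320 term appears on both sides and cancels. Collect the known terms of each column as K = Σ(ρt)_known − 3320 × (depth of known layers): K_A = 110548.4 − 3320×40.28 = −23181.2; K_B = 27636 − 3320×(4.18 + 9.8) = −18777.6.
Balance: K_A = K_B − x×(3320 − 2910), so x = (K_B − K_A)/(3320 − 2910) = 4403.6/410 = 10.7 km.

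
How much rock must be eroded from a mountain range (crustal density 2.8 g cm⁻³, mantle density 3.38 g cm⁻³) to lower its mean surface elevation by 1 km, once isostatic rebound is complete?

Net drop Δ = e − u = e − e ρ_c/ρ_m = e (ρ_m − ρ_c)/ρ_m.
e = Δ ρ_m/(ρ_m − ρ_c) = 1 km × 3.38/0.58 = 5.83 km.

5.83 km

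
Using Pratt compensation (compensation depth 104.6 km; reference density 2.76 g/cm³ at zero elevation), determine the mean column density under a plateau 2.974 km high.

2.68 g/cm³

Pratt balance: ρ_ref D = ρ (D + h).
ρ = ρ_ref D/(D + h) = 2.76 × 104.6 km/(104.6 km + 2.974 km) = 2.68 g/cm³.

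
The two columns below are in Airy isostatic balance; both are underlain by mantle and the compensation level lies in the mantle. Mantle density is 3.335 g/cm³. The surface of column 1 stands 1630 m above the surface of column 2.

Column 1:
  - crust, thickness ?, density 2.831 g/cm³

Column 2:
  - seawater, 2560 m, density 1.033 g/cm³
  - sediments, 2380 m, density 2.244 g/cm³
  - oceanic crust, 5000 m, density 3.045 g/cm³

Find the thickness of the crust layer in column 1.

Take the compensation level at the base of the deeper column (depth z_c below the surface of column 1) and equate Σ ρ_i t_i down to z_c; mantle fills any gap and the z_c terms cancel.
Column 1: x×2.831 + (z_c − 0 − x)×3.335
Column 2: 1630×0 + 2560×1.033 + 2380×2.244 + 5000×3.045 + (z_c − 1630 − 9940)×3.335
The z_c×3.335 term appears on both sides and cancels. Collect the known terms of each column as K = Σ(ρt)_known − 3.335 × (depth of known layers): K_1 = 0 − 3.335×0 = 0; K_2 = 23210.2 − 3.335×(1630 + 9940) = −15375.75.
Balance: K_1 − x×(3.335 − 2.831) = K_2, so x = (K_1 − K_2)/(3.335 − 2.831) = 15375.8/0.504 = 30500 m.

30500 m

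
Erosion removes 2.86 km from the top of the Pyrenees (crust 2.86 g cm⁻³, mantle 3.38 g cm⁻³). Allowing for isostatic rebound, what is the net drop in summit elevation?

Rebound u = e ρ_c/ρ_m = 2.86 km × 2.86/3.38 = 2.42 km.
Net surface drop = e − u = 2.86 km − 2.42 km = e (ρ_m − ρ_c)/ρ_m = 0.44 km.

0.44 km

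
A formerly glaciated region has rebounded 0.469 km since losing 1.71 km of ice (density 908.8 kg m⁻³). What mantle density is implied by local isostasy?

3310 kg m⁻³

ρ_m = ρ_ice t / u = 908.8 × 1.71 km/0.469 km = 3310 kg m⁻³.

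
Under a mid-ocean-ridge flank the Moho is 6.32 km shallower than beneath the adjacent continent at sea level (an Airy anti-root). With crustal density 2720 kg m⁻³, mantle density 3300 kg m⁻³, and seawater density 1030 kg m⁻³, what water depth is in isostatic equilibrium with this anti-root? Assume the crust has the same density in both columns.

2.17 km

Replacing a thickness d of crust by seawater at the top must be balanced by replacing crust with mantle at the base: d (ρ_c − ρ_w) = a (ρ_m − ρ_c).
d = a (ρ_m − ρ_c)/(ρ_c − ρ_w) = 6.32 km × 580/1690 = 2.17 km.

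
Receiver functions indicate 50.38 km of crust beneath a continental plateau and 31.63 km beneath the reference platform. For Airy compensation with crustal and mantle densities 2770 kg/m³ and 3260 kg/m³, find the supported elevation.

2.82 km

Excess crust Δ = 50.38 km − 31.63 km = 18.75 km, split between elevation h and root r with h + r = Δ.
Airy balance ρ_c h = (ρ_m − ρ_c) r gives r = h ρ_c/(ρ_m − ρ_c), so h (1 + ρ_c/(ρ_m − ρ_c)) = Δ, i.e. h = Δ (ρ_m − ρ_c)/ρ_m.
h = 18.75 km × 490/3260 = 2.82 km.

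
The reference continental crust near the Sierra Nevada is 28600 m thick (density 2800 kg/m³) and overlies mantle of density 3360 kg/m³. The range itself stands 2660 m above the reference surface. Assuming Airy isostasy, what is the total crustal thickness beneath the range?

44600 m

Root depth r = h ρ_c / (ρ_m − ρ_c) = 2660 m × 2800 / 560 = 13300 m.
Total thickness = T + h + r = 28600 m + 2660 m + 13300 m = 44600 m.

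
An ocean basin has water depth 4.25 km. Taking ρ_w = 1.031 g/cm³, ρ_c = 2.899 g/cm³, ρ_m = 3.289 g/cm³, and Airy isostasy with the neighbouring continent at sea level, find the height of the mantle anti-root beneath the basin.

20.4 km

Balancing pressure at the compensation depth: replacing crust with seawater at the top is compensated by replacing crust with mantle at the base: d (ρ_c − ρ_w) = a (ρ_m − ρ_c).
a = d (ρ_c − ρ_w)/(ρ_m − ρ_c) = 4.25 km × 1.868/0.39 = 20.4 km.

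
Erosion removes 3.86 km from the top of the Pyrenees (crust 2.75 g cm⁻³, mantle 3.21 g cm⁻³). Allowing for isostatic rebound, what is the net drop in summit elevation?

Rebound u = e ρ_c/ρ_m = 3.86 km × 2.75/3.21 = 3.307 km.
Net surface drop = e − u = 3.86 km − 3.307 km = e (ρ_m − ρ_c)/ρ_m = 0.553 km.

0.553 km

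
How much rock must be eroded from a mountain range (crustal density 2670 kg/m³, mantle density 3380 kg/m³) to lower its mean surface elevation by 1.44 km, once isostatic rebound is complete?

Net drop Δ = e − u = e − e ρ_c/ρ_m = e (ρ_m − ρ_c)/ρ_m.
e = Δ ρ_m/(ρ_m − ρ_c) = 1.44 km × 3380/710 = 6.86 km.

6.86 km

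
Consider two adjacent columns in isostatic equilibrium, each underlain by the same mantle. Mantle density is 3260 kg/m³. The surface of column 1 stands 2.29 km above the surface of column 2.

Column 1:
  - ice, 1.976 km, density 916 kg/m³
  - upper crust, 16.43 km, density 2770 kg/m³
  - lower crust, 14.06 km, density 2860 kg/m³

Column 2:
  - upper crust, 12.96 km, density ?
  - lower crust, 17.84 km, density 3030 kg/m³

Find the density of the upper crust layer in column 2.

2740 kg/m³

Take the compensation level at the base of the deeper column (depth z_c below the surface of column 1) and equate Σ ρ_i t_i down to z_c; mantle fills any gap and the z_c terms cancel.
Column 1: 1.976×916 + 16.43×2770 + 14.06×2860 + (z_c − 32.466)×3260
Column 2: 2.29×0 + 12.96×ρ + 17.84×3030 + (z_c − 2.29 − 30.8)×3260
The z_c×3260 term appears on both sides and cancels. Collect the known terms of each column as K = Σ(ρt)_known − 3260 × (depth of known layers): K_1 = 87532.716 − 3260×32.466 = −18306.444; K_2 = 54055.2 − 3260×(2.29 + 30.8) = −53818.2.
Balance: K_1 = K_2 + 12.96×ρ, so ρ = (K_1 − K_2)/12.96 = 35511.8/12.96 = 2740 kg/m³.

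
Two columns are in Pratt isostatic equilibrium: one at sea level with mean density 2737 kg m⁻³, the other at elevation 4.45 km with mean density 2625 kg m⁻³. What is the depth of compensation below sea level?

ρ_ref D = ρ (D + h) → D (ρ_ref − ρ) = ρ h.
D = ρ h/(ρ_ref − ρ) = 2625 × 4.45 km/(2737 − 2625) = 104 km.

104 km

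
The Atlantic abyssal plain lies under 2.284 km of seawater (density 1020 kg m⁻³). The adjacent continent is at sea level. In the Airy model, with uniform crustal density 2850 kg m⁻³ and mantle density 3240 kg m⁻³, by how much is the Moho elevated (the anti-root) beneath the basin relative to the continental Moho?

10.7 km

Isostatic balance requires: replacing crust with seawater at the top is compensated by replacing crust with mantle at the base: d (ρ_c − ρ_w) = a (ρ_m − ρ_c).
a = d (ρ_c − ρ_w)/(ρ_m − ρ_c) = 2.284 km × 1830/390 = 10.7 km.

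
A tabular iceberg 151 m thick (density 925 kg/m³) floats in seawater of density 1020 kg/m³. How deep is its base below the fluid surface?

137 m

Draft d = t ρ_obj/ρ_fluid = 151 m × 925/1020 = 137 m.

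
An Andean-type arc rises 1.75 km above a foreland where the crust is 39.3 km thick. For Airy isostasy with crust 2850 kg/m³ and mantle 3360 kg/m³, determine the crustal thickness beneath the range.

Root depth r = h ρ_c / (ρ_m − ρ_c) = 1.75 km × 2850 / 510 = 9.779 km.
Total thickness = T + h + r = 39.3 km + 1.75 km + 9.779 km = 50.8 km.

50.8 km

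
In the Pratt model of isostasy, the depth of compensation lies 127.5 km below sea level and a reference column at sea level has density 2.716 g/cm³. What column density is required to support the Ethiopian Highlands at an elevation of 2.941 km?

Pratt balance: ρ_ref D = ρ (D + h).
ρ = ρ_ref D/(D + h) = 2.716 × 127.5 km/(127.5 km + 2.941 km) = 2.65 g/cm³.

2.65 g/cm³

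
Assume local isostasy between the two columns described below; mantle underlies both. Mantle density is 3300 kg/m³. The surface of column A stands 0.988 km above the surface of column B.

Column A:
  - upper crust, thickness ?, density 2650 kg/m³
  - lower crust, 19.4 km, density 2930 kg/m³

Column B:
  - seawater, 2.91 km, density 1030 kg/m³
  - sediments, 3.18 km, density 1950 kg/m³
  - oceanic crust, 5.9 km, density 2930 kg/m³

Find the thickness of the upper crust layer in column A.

Take the compensation level at the base of the deeper column (depth z_c below the surface of column A) and equate Σ ρ_i t_i down to z_c; mantle fills any gap and the z_c terms cancel.
Column A: x×2650 + 19.4×2930 + (z_c − 19.4 − x)×3300
Column B: 0.988×0 + 2.91×1030 + 3.18×1950 + 5.9×2930 + (z_c − 0.988 − 11.99)×3300
The z_c×3300 term appears on both sides and cancels. Collect the known terms of each column as K = Σ(ρt)_known − 3300 × (depth of known layers): K_A = 56842 − 3300×19.4 = −7178; K_B = 26485.3 − 3300×(0.988 + 11.99) = −16342.1.
Balance: K_A − x×(3300 − 2650) = K_B, so x = (K_A − K_B)/(3300 − 2650) = 9164.1/650 = 14.1 km.

14.1 km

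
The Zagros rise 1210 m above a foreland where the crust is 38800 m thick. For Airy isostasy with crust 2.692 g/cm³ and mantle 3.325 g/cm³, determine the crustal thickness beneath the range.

45200 m

Root depth r = h ρ_c / (ρ_m − ρ_c) = 1210 m × 2.692 / 0.633 = 5146 m.
Total thickness = T + h + r = 38800 m + 1210 m + 5146 m = 45200 m.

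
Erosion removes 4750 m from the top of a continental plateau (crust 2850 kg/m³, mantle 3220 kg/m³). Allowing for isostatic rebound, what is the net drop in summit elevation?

Rebound u = e ρ_c/ρ_m = 4750 m × 2850/3220 = 4204 m.
Net surface drop = e − u = 4750 m − 4204 m = e (ρ_m − ρ_c)/ρ_m = 546 m.

546 m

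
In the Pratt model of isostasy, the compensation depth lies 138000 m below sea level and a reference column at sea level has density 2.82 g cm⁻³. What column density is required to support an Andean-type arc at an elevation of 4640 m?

Pratt balance: ρ_ref D = ρ (D + h).
ρ = ρ_ref D/(D + h) = 2.82 × 138000 m/(138000 m + 4640 m) = 2.73 g cm⁻³.

2.73 g cm⁻³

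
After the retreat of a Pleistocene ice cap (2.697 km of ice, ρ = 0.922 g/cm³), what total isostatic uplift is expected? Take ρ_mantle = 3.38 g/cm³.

Removing the load lets mantle flow back in; uplift u satisfies ρ_ice t = ρ_m u.
u = t ρ_ice/ρ_m = 2.697 km × 0.922/3.38 = 0.736 km.

0.736 km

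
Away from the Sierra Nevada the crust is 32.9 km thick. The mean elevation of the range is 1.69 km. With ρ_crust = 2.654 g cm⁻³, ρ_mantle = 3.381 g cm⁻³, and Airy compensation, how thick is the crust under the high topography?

40.8 km

Root depth r = h ρ_c / (ρ_m − ρ_c) = 1.69 km × 2.654 / 0.727 = 6.17 km.
Total thickness = T + h + r = 32.9 km + 1.69 km + 6.17 km = 40.8 km.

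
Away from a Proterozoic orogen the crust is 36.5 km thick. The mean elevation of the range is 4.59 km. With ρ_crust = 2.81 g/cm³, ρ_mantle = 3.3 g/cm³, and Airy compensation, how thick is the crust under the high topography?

Root depth r = h ρ_c / (ρ_m − ρ_c) = 4.59 km × 2.81 / 0.49 = 26.32 km.
Total thickness = T + h + r = 36.5 km + 4.59 km + 26.32 km = 67.4 km.

67.4 km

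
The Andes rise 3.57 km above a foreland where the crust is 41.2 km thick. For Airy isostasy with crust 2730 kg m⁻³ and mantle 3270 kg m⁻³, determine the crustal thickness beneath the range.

Root depth r = h ρ_c / (ρ_m − ρ_c) = 3.57 km × 2730 / 540 = 18.05 km.
Total thickness = T + h + r = 41.2 km + 3.57 km + 18.05 km = 62.8 km.

62.8 km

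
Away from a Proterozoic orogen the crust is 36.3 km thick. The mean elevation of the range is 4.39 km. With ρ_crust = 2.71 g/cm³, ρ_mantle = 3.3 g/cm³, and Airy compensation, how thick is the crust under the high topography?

Root depth r = h ρ_c / (ρ_m − ρ_c) = 4.39 km × 2.71 / 0.59 = 20.16 km.
Total thickness = T + h + r = 36.3 km + 4.39 km + 20.16 km = 60.9 km.

60.9 km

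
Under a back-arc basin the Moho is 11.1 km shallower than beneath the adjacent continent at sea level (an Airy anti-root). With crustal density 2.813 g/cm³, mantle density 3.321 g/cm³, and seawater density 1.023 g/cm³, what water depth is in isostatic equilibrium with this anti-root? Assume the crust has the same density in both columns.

Replacing a thickness d of crust by seawater at the top must be balanced by replacing crust with mantle at the base: d (ρ_c − ρ_w) = a (ρ_m − ρ_c).
d = a (ρ_m − ρ_c)/(ρ_c − ρ_w) = 11.1 km × 0.508/1.79 = 3.15 km.

3.15 km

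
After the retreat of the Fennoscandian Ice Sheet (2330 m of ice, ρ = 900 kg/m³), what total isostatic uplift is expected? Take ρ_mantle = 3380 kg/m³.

Removing the load lets mantle flow back in; uplift u satisfies ρ_ice t = ρ_m u.
u = t ρ_ice/ρ_m = 2330 m × 900/3380 = 620 m.

620 m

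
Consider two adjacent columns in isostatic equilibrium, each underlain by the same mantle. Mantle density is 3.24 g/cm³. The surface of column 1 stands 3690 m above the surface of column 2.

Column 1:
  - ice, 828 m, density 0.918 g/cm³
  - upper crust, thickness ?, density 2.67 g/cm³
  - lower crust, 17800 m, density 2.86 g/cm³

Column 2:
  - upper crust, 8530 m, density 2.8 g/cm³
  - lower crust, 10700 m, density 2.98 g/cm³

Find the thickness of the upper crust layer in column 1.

17200 m

Take the compensation level at the base of the deeper column (depth z_c below the surface of column 1) and equate Σ ρ_i t_i down to z_c; mantle fills any gap and the z_c terms cancel.
Column 1: 828×0.918 + x×2.67 + 17800×2.86 + (z_c − 18628 − x)×3.24
Column 2: 3690×0 + 8530×2.8 + 10700×2.98 + (z_c − 3690 − 19230)×3.24
The z_c×3.24 term appears on both sides and cancels. Collect the known terms of each column as K = Σ(ρt)_known − 3.24 × (depth of known layers): K_1 = 51668.104 − 3.24×18628 = −8686.616; K_2 = 55770 − 3.24×(3690 + 19230) = −18490.8.
Balance: K_1 − x×(3.24 − 2.67) = K_2, so x = (K_1 − K_2)/(3.24 − 2.67) = 9804.18/0.57 = 17200 m.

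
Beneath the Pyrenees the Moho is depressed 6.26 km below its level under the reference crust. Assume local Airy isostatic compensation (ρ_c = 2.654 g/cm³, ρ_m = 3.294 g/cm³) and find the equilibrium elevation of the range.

Equating mass per unit area of the two columns: ρ_c h = (ρ_m − ρ_c) r.
h = r (ρ_m − ρ_c) / ρ_c = 6.26 km × (3.294 − 2.654) / 2.654 = 1.51 km.

1.51 km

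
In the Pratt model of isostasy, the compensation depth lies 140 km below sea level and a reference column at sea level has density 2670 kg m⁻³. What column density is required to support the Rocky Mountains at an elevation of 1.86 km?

Pratt balance: ρ_ref D = ρ (D + h).
ρ = ρ_ref D/(D + h) = 2670 × 140 km/(140 km + 1.86 km) = 2630 kg m⁻³.

2630 kg m⁻³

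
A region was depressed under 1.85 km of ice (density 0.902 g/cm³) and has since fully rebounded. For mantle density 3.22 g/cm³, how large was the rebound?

Removing the load lets mantle flow back in; uplift u satisfies ρ_ice t = ρ_m u.
u = t ρ_ice/ρ_m = 1.85 km × 0.902/3.22 = 0.518 km.

0.518 km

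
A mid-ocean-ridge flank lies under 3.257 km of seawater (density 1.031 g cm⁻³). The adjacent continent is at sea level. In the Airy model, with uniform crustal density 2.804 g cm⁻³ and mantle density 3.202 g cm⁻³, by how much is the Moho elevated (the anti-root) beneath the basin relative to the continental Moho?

14.5 km

For local isostatic compensation: replacing crust with seawater at the top is compensated by replacing crust with mantle at the base: d (ρ_c − ρ_w) = a (ρ_m − ρ_c).
a = d (ρ_c − ρ_w)/(ρ_m − ρ_c) = 3.257 km × 1.773/0.398 = 14.5 km.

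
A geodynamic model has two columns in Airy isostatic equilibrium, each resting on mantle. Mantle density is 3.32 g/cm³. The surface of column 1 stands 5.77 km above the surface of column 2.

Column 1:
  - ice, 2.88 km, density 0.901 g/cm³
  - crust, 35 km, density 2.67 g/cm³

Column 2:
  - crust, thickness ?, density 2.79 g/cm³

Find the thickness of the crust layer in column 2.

Take the compensation level at the base of the deeper column (depth z_c below the surface of column 1) and equate Σ ρ_i t_i down to z_c; mantle fills any gap and the z_c terms cancel.
Column 1: 2.88×0.901 + 35×2.67 + (z_c − 37.88)×3.32
Column 2: 5.77×0 + x×2.79 + (z_c − 5.77 − 0 − x)×3.32
The z_c×3.32 term appears on both sides and cancels. Collect the known terms of each column as K = Σ(ρt)_known − 3.32 × (depth of known layers): K_1 = 96.04488 − 3.32×37.88 = −29.71672; K_2 = 0 − 3.32×(5.77 + 0) = −19.1564.
Balance: K_1 = K_2 − x×(3.32 − 2.79), so x = (K_2 − K_1)/(3.32 − 2.79) = 10.5603/0.53 = 19.9 km.

19.9 km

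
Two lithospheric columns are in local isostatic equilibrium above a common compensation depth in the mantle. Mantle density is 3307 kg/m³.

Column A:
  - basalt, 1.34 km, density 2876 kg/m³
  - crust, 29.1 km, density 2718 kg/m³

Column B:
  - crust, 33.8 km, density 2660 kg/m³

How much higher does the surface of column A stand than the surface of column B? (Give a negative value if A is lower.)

−1.26 km

For any compensation level in the mantle, the mantle terms cancel and isostasy reduces to e = (Σt_A − Σt_B) − (Σ(ρt)_A − Σ(ρt)_B) / ρ_m.
Σt_A = 30.44 km; Σt_B = 33.8 km; Σ(ρt)_A = 82947.64; Σ(ρt)_B = 89908 (in km·kg/m³).
e = (30.44 − 33.8) − (82947.64 − 89908) / 3307 = −1.26 km.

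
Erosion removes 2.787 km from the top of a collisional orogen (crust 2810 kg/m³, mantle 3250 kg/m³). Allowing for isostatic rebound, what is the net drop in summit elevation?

0.377 km

Rebound u = e ρ_c/ρ_m = 2.787 km × 2810/3250 = 2.41 km.
Net surface drop = e − u = 2.787 km − 2.41 km = e (ρ_m − ρ_c)/ρ_m = 0.377 km.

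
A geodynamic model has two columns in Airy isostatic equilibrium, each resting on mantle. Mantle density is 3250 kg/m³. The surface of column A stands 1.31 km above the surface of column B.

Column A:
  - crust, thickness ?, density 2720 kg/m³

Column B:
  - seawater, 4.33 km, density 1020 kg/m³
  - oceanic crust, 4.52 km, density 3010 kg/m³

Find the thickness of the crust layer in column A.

Take the compensation level at the base of the deeper column (depth z_c below the surface of column A) and equate Σ ρ_i t_i down to z_c; mantle fills any gap and the z_c terms cancel.
Column A: x×2720 + (z_c − 0 − x)×3250
Column B: 1.31×0 + 4.33×1020 + 4.52×3010 + (z_c − 1.31 − 8.85)×3250
The z_c×3250 term appears on both sides and cancels. Collect the known terms of each column as K = Σ(ρt)_known − 3250 × (depth of known layers): K_A = 0 − 3250×0 = 0; K_B = 18021.8 − 3250×(1.31 + 8.85) = −14998.2.
Balance: K_A − x×(3250 − 2720) = K_B, so x = (K_A − K_B)/(3250 − 2720) = 14998.2/530 = 28.3 km.

28.3 km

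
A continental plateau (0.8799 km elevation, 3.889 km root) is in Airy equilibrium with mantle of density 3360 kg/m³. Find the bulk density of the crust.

2740 kg/m³

ρ_c h = (ρ_m − ρ_c) r → ρ_c (h + r) = ρ_m r → ρ_c = ρ_m r / (h + r).
ρ_c = 3360 × 3.889 km / (0.8799 km + 3.889 km) = 2740 kg/m³.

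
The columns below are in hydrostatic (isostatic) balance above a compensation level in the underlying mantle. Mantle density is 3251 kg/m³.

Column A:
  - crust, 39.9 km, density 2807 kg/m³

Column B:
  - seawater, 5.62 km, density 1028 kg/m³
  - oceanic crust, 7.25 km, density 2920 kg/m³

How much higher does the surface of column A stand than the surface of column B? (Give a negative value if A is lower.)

0.868 km

For any compensation level in the mantle, the mantle terms cancel and isostasy reduces to e = (Σt_A − Σt_B) − (Σ(ρt)_A − Σ(ρt)_B) / ρ_m.
Σt_A = 39.9 km; Σt_B = 12.87 km; Σ(ρt)_A = 111999.3; Σ(ρt)_B = 26947.36 (in km·kg/m³).
e = (39.9 − 12.87) − (111999.3 − 26947.36) / 3251 = 0.868 km.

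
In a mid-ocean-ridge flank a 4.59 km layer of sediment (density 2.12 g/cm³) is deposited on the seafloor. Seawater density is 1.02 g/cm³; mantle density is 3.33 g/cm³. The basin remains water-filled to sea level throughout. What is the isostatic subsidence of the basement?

2.19 km

Submarine loading: the sediment displaces seawater, and the subsidence is in turn flooded, so s (ρ_m − ρ_w) = t (ρ_sed − ρ_w).
s = 4.59 km × (2.12 − 1.02) / (3.33 − 1.02) = 2.19 km.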